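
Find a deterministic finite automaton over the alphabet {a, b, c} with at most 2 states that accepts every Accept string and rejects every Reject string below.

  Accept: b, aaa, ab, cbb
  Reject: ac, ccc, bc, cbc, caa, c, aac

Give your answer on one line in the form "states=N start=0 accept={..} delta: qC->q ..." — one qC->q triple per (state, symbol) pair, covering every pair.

Fold the examples into a partial DFA from state 0: repeatedly fix the first undefined (state, symbol) met by the shortest-then-alphabetical prefix, trying targets in increasing order and rejecting any under which an Accept and a Reject string meet in one state with the same remainder; add a state when all current targets are rejected. Accepting states are where Accept strings end.
a: 0a undefined. 0a->0: ok.
b: 0b undefined. 0b->0: ok.
c: 0c undefined. 0c->0: no, b/ac meet in 0. Open state 1: 0c->1.
ca: 1a undefined. 1a->0: no, b/caa meet in 0. 1a->1: ok.
cb: 1b undefined. 1b->0: ok.
cc: 1c undefined. 1c->0: ok.
All examples now run through 2 states with every (state, symbol) defined. Accept strings end in {0}, Reject strings end in {1}; accept={0}.

states=2 start=0 accept={0} delta: 0a->0 0b->0 0c->1 1a->1 1b->0 1c->0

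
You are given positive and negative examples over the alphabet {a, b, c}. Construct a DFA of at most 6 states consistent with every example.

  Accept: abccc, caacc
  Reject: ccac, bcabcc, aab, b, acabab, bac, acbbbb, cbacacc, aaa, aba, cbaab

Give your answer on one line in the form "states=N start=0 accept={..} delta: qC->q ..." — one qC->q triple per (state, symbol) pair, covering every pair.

states=4 start=0 accept={3} delta: 0a->0 0b->0 0c->1 1a->1 1b->2 1c->2 2a->3 2b->0 2c->3 3a->0 3b->0 3c->0

State merging on the prefix tree: take the shortest (then alphabetical) example prefix whose next move is undefined and point that move at state 0, else 1, else 2, ...; a target is out if some Accept/Reject pair would then sit in one state with the same input left (inseparable). If every existing state is out, open a new one.
a: 0a undefined. 0a->0: ok.
b: 0b undefined. 0b->0: ok.
c: 0c undefined. 0c->0: no, abccc/ccac meet in 0. Open state 1: 0c->1.
ca: 1a undefined. 1a->0: no, caacc/bcabcc meet in 1 with "c" left. 1a->1: ok.
cb: 1b undefined. 1b->0: no, abccc/cbacacc meet in 1 with "cc" left. 1b->1: no, abccc/bcabcc meet in 1 with "cc" left. Open state 2: 1b->2.
cc: 1c undefined. 1c->0: no, abccc/ccac meet in 1. 1c->1: no, abccc/ccac meet in 1. 1c->2: ok.
cba: 2a undefined. 2a->0: no, abccc/cbacacc meet in 2 with "c" left. 2a->1: no, abccc/cbacacc meet in 2 with "c" left. 2a->2: no, abccc/ccac meet in 2 with "c" left. Open state 3: 2a->3.
acbb: 2b undefined. 2b->0: ok.
cbaa: 3a undefined. 3a->0: ok.
cbac: 3c undefined. 3c->0: ok.
abccc: 2c undefined. 2c->0: no, abccc/ccac meet in 0. 2c->1: no, abccc/bac meet in 1. 2c->2: no, abccc/bcabcc meet in 2. 2c->3: ok.
acabab: 3b undefined. 3b->0: ok.
All examples now run through 4 states with every (state, symbol) defined. Accept strings end in {3}, Reject strings end in {0,1,2}; accept={3}.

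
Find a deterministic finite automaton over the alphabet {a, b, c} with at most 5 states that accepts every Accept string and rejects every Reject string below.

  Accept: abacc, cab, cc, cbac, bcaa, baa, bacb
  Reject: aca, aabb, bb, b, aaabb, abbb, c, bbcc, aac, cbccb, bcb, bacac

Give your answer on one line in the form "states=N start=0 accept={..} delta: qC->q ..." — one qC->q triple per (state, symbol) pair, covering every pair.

states=4 start=0 accept={0,3} delta: 0a->0 0b->1 0c->1 1a->2 1b->1 1c->0 2a->0 2b->0 2c->3 3a->0 3b->0 3c->0

Grow the machine one transition at a time. Run the examples from 0; the earliest place one falls off (shortest prefix, ties alphabetical) gets sent to the lowest-numbered state that keeps every Accept/Reject pair distinguishable — a pair clashes when both reach the same state with identical unread suffix — and to a fresh state only if none does.
a: 0a undefined. 0a->0: ok.
b: 0b undefined. 0b->0: no, abacc/bbcc meet in 0 with "cc" left. Open state 1: 0b->1.
c: 0c undefined. 0c->0: no, cab/b meet in 1. 0c->1: ok.
ba: 1a undefined. 1a->0: no, cab/b meet in 1. 1a->1: no, cab/aabb meet in 1 with "b" left. Open state 2: 1a->2.
bb: 1b undefined. 1b->0: no, cc/bbcc meet in 1 with "c" left. 1b->1: ok.
bc: 1c undefined. 1c->0: ok.
baa: 2a undefined. 2a->0: ok.
bac: 2c undefined. 2c->0: no, abacc/aabb meet in 1. 2c->1: no, cbac/aabb meet in 1. 2c->2: no, abacc/aca meet in 2. Open state 3: 2c->3.
cab: 2b undefined. 2b->0: ok.
baca: 3a undefined. 3a->0: ok.
bacb: 3b undefined. 3b->0: ok.
abacc: 3c undefined. 3c->0: ok.
All examples now run through 4 states with every (state, symbol) defined. Accept strings end in {0,3}, Reject strings end in {1,2}; accept={0,3}.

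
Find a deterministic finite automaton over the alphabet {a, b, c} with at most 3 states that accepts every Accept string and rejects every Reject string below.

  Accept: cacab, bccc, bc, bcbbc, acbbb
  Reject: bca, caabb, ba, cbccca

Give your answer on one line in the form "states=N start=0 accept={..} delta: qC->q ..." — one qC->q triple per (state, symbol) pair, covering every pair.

State merging on the prefix tree: take the shortest (then alphabetical) example prefix whose next move is undefined and point that move at state 0, else 1, else 2, ...; a target is out if some Accept/Reject pair would then sit in one state with the same input left (inseparable). If every existing state is out, open a new one.
a: 0a undefined. 0a->0: ok.
b: 0b undefined. 0b->0: ok.
c: 0c undefined. 0c->0: no, cacab/bca meet in 0. Open state 1: 0c->1.
ca: 1a undefined. 1a->0: no, cacab/bca meet in 0. 1a->1: no, bc/bca meet in 1. Open state 2: 1a->2.
cb: 1b undefined. 1b->0: no, acbbb/ba meet in 0. 1b->1: ok.
bcc: 1c undefined. 1c->0: no, bcbbc/ba meet in 0. 1c->1: ok.
caa: 2a undefined. 2a->0: ok.
cac: 2c undefined. 2c->0: no, cacab/caabb meet in 0. 2c->1: ok.
cacab: 2b undefined. 2b->0: no, cacab/caabb meet in 0. 2b->1: ok.
All examples now run through 3 states with every (state, symbol) defined. Accept strings end in {1}, Reject strings end in {0,2}; accept={1}.

states=3 start=0 accept={1} delta: 0a->0 0b->0 0c->1 1a->2 1b->1 1c->1 2a->0 2b->1 2c->1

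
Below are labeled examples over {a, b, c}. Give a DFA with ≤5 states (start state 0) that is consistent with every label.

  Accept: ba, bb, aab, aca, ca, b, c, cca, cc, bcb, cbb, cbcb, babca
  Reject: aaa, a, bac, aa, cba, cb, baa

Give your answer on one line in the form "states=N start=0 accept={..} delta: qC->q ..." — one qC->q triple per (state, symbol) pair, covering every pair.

states=5 start=0 accept={1,2,3} delta: 0a->0 0b->1 0c->2 1a->3 1b->1 1c->0 2a->1 2b->4 2c->1 3a->0 3b->0 3c->0 4a->0 4b->1 4c->0

Fold the examples into a partial DFA from state 0: repeatedly fix the first undefined (state, symbol) met by the shortest-then-alphabetical prefix, trying targets in increasing order and rejecting any under which an Accept and a Reject string meet in one state with the same remainder; add a state when all current targets are rejected. Accepting states are where Accept strings end.
a: 0a undefined. 0a->0: ok.
b: 0b undefined. 0b->0: no, ba/aaa meet in 0. Open state 1: 0b->1.
c: 0c undefined. 0c->0: no, ba/cba meet in 1 with "a" left. 0c->1: no, bb/cb meet in 1 with "b" left. Open state 2: 0c->2.
ba: 1a undefined. 1a->0: no, ba/aaa meet in 0. 1a->1: no, ba/baa meet in 1. 1a->2: no, aca/baa meet in 2 with "a" left. Open state 3: 1a->3.
bb: 1b undefined. 1b->0: no, bb/aaa meet in 0. 1b->1: ok.
bc: 1c undefined. 1c->0: ok.
ca: 2a undefined. 2a->0: no, aca/aaa meet in 0. 2a->1: ok.
cb: 2b undefined. 2b->0: no, cbcb/aaa meet in 0. 2b->1: no, ba/cba meet in 3. 2b->2: no, bb/cba meet in 1. 2b->3: no, ba/cb meet in 3. Open state 4: 2b->4.
cc: 2c undefined. 2c->0: no, cca/aaa meet in 0. 2c->1: ok.
baa: 3a undefined. 3a->0: ok.
bab: 3b undefined. 3b->0: ok.
bac: 3c undefined. 3c->0: ok.
cba: 4a undefined. 4a->0: ok.
cbb: 4b undefined. 4b->0: no, cbb/aaa meet in 0. 4b->1: ok.
cbc: 4c undefined. 4c->0: ok.
All examples now run through 5 states with every (state, symbol) defined. Accept strings end in {1,2,3}, Reject strings end in {0,4}; accept={1,2,3}.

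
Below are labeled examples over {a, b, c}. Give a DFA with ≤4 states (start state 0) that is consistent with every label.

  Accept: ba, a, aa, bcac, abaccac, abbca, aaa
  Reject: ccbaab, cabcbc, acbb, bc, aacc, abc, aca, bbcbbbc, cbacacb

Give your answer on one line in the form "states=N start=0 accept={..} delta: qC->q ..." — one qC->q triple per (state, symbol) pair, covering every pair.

State merging on the prefix tree: take the shortest (then alphabetical) example prefix whose next move is undefined and point that move at state 0, else 1, else 2, ...; a target is out if some Accept/Reject pair would then sit in one state with the same input left (inseparable). If every existing state is out, open a new one.
a: 0a undefined. 0a->0: ok.
b: 0b undefined. 0b->0: no, abbca/aca meet in 0 with "ca" left. Open state 1: 0b->1.
c: 0c undefined. 0c->0: no, a/aacc meet in 0. 0c->1: no, ba/aca meet in 1 with "a" left. Open state 2: 0c->2.
ba: 1a undefined. 1a->0: ok.
bb: 1b undefined. 1b->0: no, abbca/aca meet in 2 with "a" left. 1b->1: ok.
bc: 1c undefined. 1c->0: no, ba/bc meet in 0. 1c->1: ok.
ca: 2a undefined. 2a->0: no, ba/aca meet in 0. 2a->1: ok.
cb: 2b undefined. 2b->0: ok.
cc: 2c undefined. 2c->0: no, ba/aacc meet in 0. 2c->1: ok.
All examples now run through 3 states with every (state, symbol) defined. Accept strings end in {0,2}, Reject strings end in {1}; accept={0,2}.

states=3 start=0 accept={0,2} delta: 0a->0 0b->1 0c->2 1a->0 1b->1 1c->1 2a->1 2b->0 2c->1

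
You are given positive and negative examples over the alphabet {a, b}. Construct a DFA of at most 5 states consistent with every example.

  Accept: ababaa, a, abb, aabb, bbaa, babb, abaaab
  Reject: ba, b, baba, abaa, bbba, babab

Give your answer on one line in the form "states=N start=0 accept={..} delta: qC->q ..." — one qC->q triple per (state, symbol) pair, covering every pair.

Grow the machine one transition at a time. Run the examples from 0; the earliest place one falls off (shortest prefix, ties alphabetical) gets sent to the lowest-numbered state that keeps every Accept/Reject pair distinguishable — a pair clashes when both reach the same state with identical unread suffix — and to a fresh state only if none does.
a: 0a undefined. 0a->0: ok.
b: 0b undefined. 0b->0: no, ababaa/ba meet in 0. Open state 1: 0b->1.
ba: 1a undefined. 1a->0: no, ababaa/ba meet in 0. 1a->1: ok.
bb: 1b undefined. 1b->0: no, ababaa/baba meet in 0. 1b->1: no, ababaa/ba meet in 1. Open state 2: 1b->2.
bba: 2a undefined. 2a->0: no, ababaa/baba meet in 0. 2a->1: no, ababaa/ba meet in 1. 2a->2: no, ababaa/baba meet in 2. Open state 3: 2a->3.
bbb: 2b undefined. 2b->0: no, a/bbba meet in 0. 2b->1: no, babb/ba meet in 1. 2b->2: ok.
bbaa: 3a undefined. 3a->0: ok.
babab: 3b undefined. 3b->0: no, ababaa/babab meet in 0. 3b->1: ok.
All examples now run through 4 states with every (state, symbol) defined. Accept strings end in {0,2}, Reject strings end in {1,3}; accept={0,2}.

states=4 start=0 accept={0,2} delta: 0a->0 0b->1 1a->1 1b->2 2a->3 2b->2 3a->0 3b->1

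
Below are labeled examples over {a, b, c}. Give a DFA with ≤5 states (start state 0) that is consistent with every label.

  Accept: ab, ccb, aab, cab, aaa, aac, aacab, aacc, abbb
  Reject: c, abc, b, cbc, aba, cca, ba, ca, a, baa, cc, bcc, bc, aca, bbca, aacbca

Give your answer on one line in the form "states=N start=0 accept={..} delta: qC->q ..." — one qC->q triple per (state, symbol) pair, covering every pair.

Fold the examples into a partial DFA from state 0: repeatedly fix the first undefined (state, symbol) met by the shortest-then-alphabetical prefix, trying targets in increasing order and rejecting any under which an Accept and a Reject string meet in one state with the same remainder; add a state when all current targets are rejected. Accepting states are where Accept strings end.
a: 0a undefined. 0a->0: no, ab/b meet in 0 with "b" left. Open state 1: 0a->1.
b: 0b undefined. 0b->0: ok.
c: 0c undefined. 0c->0: no, ccb/c meet in 0. 0c->1: ok.
aa: 1a undefined. 1a->0: no, aab/b meet in 0. 1a->1: no, aaa/c meet in 1. Open state 2: 1a->2.
ab: 1b undefined. 1b->0: no, ab/b meet in 0. 1b->1: no, ab/c meet in 1. 1b->2: no, ab/ca meet in 2. Open state 3: 1b->3.
ac: 1c undefined. 1c->0: no, ccb/b meet in 0. 1c->1: ok.
aaa: 2a undefined. 2a->0: no, aaa/b meet in 0. 2a->1: no, aaa/c meet in 1. 2a->2: no, aaa/cca meet in 2. 2a->3: ok.
aab: 2b undefined. 2b->0: no, aab/b meet in 0. 2b->1: no, aab/c meet in 1. 2b->2: no, aab/cca meet in 2. 2b->3: ok.
aac: 2c undefined. 2c->0: no, aac/b meet in 0. 2c->1: no, aac/c meet in 1. 2c->2: no, aac/cca meet in 2. 2c->3: no, aacc/abc meet in 3 with "c" left. Open state 4: 2c->4.
aba: 3a undefined. 3a->0: ok.
abb: 3b undefined. 3b->0: no, abbb/b meet in 0. 3b->1: ok.
abc: 3c undefined. 3c->0: ok.
aaca: 4a undefined. 4a->0: no, aacab/abc meet in 0. 4a->1: ok.
aacb: 4b undefined. 4b->0: ok.
aacc: 4c undefined. 4c->0: no, aacc/abc meet in 0. 4c->1: no, aacc/c meet in 1. 4c->2: no, aacc/cca meet in 2. 4c->3: ok.
All examples now run through 5 states with every (state, symbol) defined. Accept strings end in {3,4}, Reject strings end in {0,1,2}; accept={3,4}.

states=5 start=0 accept={3,4} delta: 0a->1 0b->0 0c->1 1a->2 1b->3 1c->1 2a->3 2b->3 2c->4 3a->0 3b->1 3c->0 4a->1 4b->0 4c->3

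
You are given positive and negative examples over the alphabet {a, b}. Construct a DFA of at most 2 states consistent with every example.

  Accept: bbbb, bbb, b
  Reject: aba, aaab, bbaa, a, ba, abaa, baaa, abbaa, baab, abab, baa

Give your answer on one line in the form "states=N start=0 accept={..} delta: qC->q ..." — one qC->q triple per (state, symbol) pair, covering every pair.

Fold the examples into a partial DFA from state 0: repeatedly fix the first undefined (state, symbol) met by the shortest-then-alphabetical prefix, trying targets in increasing order and rejecting any under which an Accept and a Reject string meet in one state with the same remainder; add a state when all current targets are rejected. Accepting states are where Accept strings end.
a: 0a undefined. 0a->0: no, b/aaab meet in 0 with "b" left. Open state 1: 0a->1.
b: 0b undefined. 0b->0: ok.
aa: 1a undefined. 1a->0: no, bbbb/bbaa meet in 0. 1a->1: ok.
ab: 1b undefined. 1b->0: no, bbbb/aaab meet in 0. 1b->1: ok.
All examples now run through 2 states with every (state, symbol) defined. Accept strings end in {0}, Reject strings end in {1}; accept={0}.

states=2 start=0 accept={0} delta: 0a->1 0b->0 1a->1 1b->1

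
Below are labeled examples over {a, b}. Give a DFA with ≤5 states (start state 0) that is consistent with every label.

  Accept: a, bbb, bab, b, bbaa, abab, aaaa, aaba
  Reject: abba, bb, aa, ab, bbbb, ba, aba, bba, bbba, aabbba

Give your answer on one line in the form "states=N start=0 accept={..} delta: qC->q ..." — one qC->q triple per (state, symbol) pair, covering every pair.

states=4 start=0 accept={0,1} delta: 0a->1 0b->1 1a->2 1b->3 2a->0 2b->0 3a->2 3b->1

Grow the machine one transition at a time. Run the examples from 0; the earliest place one falls off (shortest prefix, ties alphabetical) gets sent to the lowest-numbered state that keeps every Accept/Reject pair distinguishable — a pair clashes when both reach the same state with identical unread suffix — and to a fresh state only if none does.
a: 0a undefined. 0a->0: no, a/aa meet in 0. Open state 1: 0a->1.
b: 0b undefined. 0b->0: no, a/ba meet in 1. 0b->1: ok.
aa: 1a undefined. 1a->0: no, aaaa/aa meet in 0. 1a->1: no, a/aa meet in 1. Open state 2: 1a->2.
ab: 1b undefined. 1b->0: no, a/aba meet in 1. 1b->1: no, a/bb meet in 1. 1b->2: no, aaba/abba meet in 2 with "ba" left. Open state 3: 1b->3.
aaa: 2a undefined. 2a->0: ok.
aab: 2b undefined. 2b->0: ok.
aba: 3a undefined. 3a->0: no, bab/aba meet in 0. 3a->1: no, a/aba meet in 1. 3a->2: ok.
abb: 3b undefined. 3b->0: no, a/abba meet in 1. 3b->1: ok.
All examples now run through 4 states with every (state, symbol) defined. Accept strings end in {0,1}, Reject strings end in {2,3}; accept={0,1}.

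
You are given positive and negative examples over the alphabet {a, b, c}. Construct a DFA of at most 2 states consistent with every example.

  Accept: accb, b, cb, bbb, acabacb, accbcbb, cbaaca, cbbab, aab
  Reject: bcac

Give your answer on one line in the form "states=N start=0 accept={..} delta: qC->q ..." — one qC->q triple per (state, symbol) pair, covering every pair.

State merging on the prefix tree: take the shortest (then alphabetical) example prefix whose next move is undefined and point that move at state 0, else 1, else 2, ...; a target is out if some Accept/Reject pair would then sit in one state with the same input left (inseparable). If every existing state is out, open a new one.
a: 0a undefined. 0a->0: ok.
b: 0b undefined. 0b->0: ok.
c: 0c undefined. 0c->0: no, accb/bcac meet in 0. Open state 1: 0c->1.
cb: 1b undefined. 1b->0: ok.
aca: 1a undefined. 1a->0: ok.
acc: 1c undefined. 1c->0: ok.
All examples now run through 2 states with every (state, symbol) defined. Accept strings end in {0}, Reject strings end in {1}; accept={0}.

states=2 start=0 accept={0} delta: 0a->0 0b->0 0c->1 1a->0 1b->0 1c->0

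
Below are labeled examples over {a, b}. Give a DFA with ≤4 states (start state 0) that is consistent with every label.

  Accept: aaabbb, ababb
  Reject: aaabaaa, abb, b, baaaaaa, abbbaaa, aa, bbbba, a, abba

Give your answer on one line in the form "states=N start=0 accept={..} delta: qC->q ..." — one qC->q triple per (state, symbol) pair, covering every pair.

states=4 start=0 accept={3} delta: 0a->0 0b->1 1a->1 1b->2 2a->0 2b->3 3a->0 3b->0

Fold the examples into a partial DFA from state 0: repeatedly fix the first undefined (state, symbol) met by the shortest-then-alphabetical prefix, trying targets in increasing order and rejecting any under which an Accept and a Reject string meet in one state with the same remainder; add a state when all current targets are rejected. Accepting states are where Accept strings end.
a: 0a undefined. 0a->0: ok.
b: 0b undefined. 0b->0: no, aaabbb/aaabaaa meet in 0. Open state 1: 0b->1.
ba: 1a undefined. 1a->0: no, ababb/abb meet in 1 with "b" left. 1a->1: ok.
bb: 1b undefined. 1b->0: no, aaabbb/aaabaaa meet in 1. 1b->1: no, aaabbb/aaabaaa meet in 1. Open state 2: 1b->2.
bbb: 2b undefined. 2b->0: no, aaabbb/abbbaaa meet in 0. 2b->1: no, aaabbb/aaabaaa meet in 1. 2b->2: no, aaabbb/abb meet in 2. Open state 3: 2b->3.
abba: 2a undefined. 2a->0: ok.
bbbb: 3b undefined. 3b->0: ok.
abbba: 3a undefined. 3a->0: ok.
All examples now run through 4 states with every (state, symbol) defined. Accept strings end in {3}, Reject strings end in {0,1,2}; accept={3}.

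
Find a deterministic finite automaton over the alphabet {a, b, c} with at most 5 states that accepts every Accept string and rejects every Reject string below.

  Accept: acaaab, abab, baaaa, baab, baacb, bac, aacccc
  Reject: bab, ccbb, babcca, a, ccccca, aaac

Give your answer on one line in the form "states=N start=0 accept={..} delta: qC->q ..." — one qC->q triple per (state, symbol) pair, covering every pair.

State merging on the prefix tree: take the shortest (then alphabetical) example prefix whose next move is undefined and point that move at state 0, else 1, else 2, ...; a target is out if some Accept/Reject pair would then sit in one state with the same input left (inseparable). If every existing state is out, open a new one.
a: 0a undefined. 0a->0: no, abab/bab meet in 0 with "bab" left. Open state 1: 0a->1.
b: 0b undefined. 0b->0: ok.
c: 0c undefined. 0c->0: ok.
aa: 1a undefined. 1a->0: no, baaaa/ccbb meet in 0. 1a->1: no, baaaa/a meet in 1. Open state 2: 1a->2.
ab: 1b undefined. 1b->0: no, abab/bab meet in 0. 1b->1: ok.
ac: 1c undefined. 1c->0: no, bac/ccbb meet in 0. 1c->1: no, bac/bab meet in 1. 1c->2: ok.
aaa: 2a undefined. 2a->0: no, baaaa/bab meet in 1. 2a->1: no, acaaab/bab meet in 1. 2a->2: ok.
aac: 2c undefined. 2c->0: no, baacb/ccbb meet in 0. 2c->1: no, baaaa/babcca meet in 2. 2c->2: no, baaaa/babcca meet in 2. Open state 3: 2c->3.
aacc: 3c undefined. 3c->0: no, aacccc/ccbb meet in 0. 3c->1: no, aacccc/aaac meet in 3. 3c->2: ok.
abab: 2b undefined. 2b->0: no, acaaab/ccbb meet in 0. 2b->1: no, acaaab/bab meet in 1. 2b->2: ok.
baacb: 3b undefined. 3b->0: no, baacb/ccbb meet in 0. 3b->1: no, baacb/bab meet in 1. 3b->2: ok.
babcca: 3a undefined. 3a->0: ok.
All examples now run through 4 states with every (state, symbol) defined. Accept strings end in {2}, Reject strings end in {0,1,3}; accept={2}.

states=4 start=0 accept={2} delta: 0a->1 0b->0 0c->0 1a->2 1b->1 1c->2 2a->2 2b->2 2c->3 3a->0 3b->2 3c->2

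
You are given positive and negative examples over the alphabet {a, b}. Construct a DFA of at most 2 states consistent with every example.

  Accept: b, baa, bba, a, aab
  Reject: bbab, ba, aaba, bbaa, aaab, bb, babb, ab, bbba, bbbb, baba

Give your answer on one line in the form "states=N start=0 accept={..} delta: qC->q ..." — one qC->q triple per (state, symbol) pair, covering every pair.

states=2 start=0 accept={1} delta: 0a->1 0b->1 1a->0 1b->0

State merging on the prefix tree: take the shortest (then alphabetical) example prefix whose next move is undefined and point that move at state 0, else 1, else 2, ...; a target is out if some Accept/Reject pair would then sit in one state with the same input left (inseparable). If every existing state is out, open a new one.
a: 0a undefined. 0a->0: no, b/aaab meet in 0 with "b" left. Open state 1: 0a->1.
b: 0b undefined. 0b->0: no, b/bb meet in 0. 0b->1: ok.
aa: 1a undefined. 1a->0: ok.
ab: 1b undefined. 1b->0: ok.
All examples now run through 2 states with every (state, symbol) defined. Accept strings end in {1}, Reject strings end in {0}; accept={1}.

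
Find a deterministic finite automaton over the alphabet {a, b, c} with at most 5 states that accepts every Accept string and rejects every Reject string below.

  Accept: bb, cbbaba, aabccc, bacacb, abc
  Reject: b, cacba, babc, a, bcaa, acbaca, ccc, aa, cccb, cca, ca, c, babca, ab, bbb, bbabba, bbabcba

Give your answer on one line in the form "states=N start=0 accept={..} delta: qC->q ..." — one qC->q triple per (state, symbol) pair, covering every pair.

State merging on the prefix tree: take the shortest (then alphabetical) example prefix whose next move is undefined and point that move at state 0, else 1, else 2, ...; a target is out if some Accept/Reject pair would then sit in one state with the same input left (inseparable). If every existing state is out, open a new one.
a: 0a undefined. 0a->0: ok.
b: 0b undefined. 0b->0: no, bb/b meet in 0. Open state 1: 0b->1.
c: 0c undefined. 0c->0: ok.
ba: 1a undefined. 1a->0: no, bacacb/b meet in 1. 1a->1: ok.
bb: 1b undefined. 1b->0: no, bb/babc meet in 0. 1b->1: no, bb/b meet in 1. Open state 2: 1b->2.
bc: 1c undefined. 1c->0: no, aabccc/a meet in 0. 1c->1: no, aabccc/b meet in 1. 1c->2: ok.
bba: 2a undefined. 2a->0: no, cbbaba/b meet in 1. 2a->1: no, cbbaba/b meet in 1. 2a->2: no, bb/bcaa meet in 2. Open state 3: 2a->3.
bbb: 2b undefined. 2b->0: ok.
babc: 2c undefined. 2c->0: no, aabccc/babc meet in 0. 2c->1: ok.
bbab: 3b undefined. 3b->0: no, cbbaba/a meet in 0. 3b->1: no, cbbaba/b meet in 1. 3b->2: no, cbbaba/acbaca meet in 3. 3b->3: no, cbbaba/bcaa meet in 3 with "a" left. Open state 4: 3b->4.
bcaa: 3a undefined. 3a->0: ok.
bacac: 3c undefined. 3c->0: no, bacacb/b meet in 1. 3c->1: ok.
bbabb: 4b undefined. 4b->0: ok.
bbabc: 4c undefined. 4c->0: ok.
cbbaba: 4a undefined. 4a->0: no, cbbaba/a meet in 0. 4a->1: no, cbbaba/b meet in 1. 4a->2: ok.
All examples now run through 5 states with every (state, symbol) defined. Accept strings end in {2}, Reject strings end in {0,1,3}; accept={2}.

states=5 start=0 accept={2} delta: 0a->0 0b->1 0c->0 1a->1 1b->2 1c->2 2a->3 2b->0 2c->1 3a->0 3b->4 3c->1 4a->2 4b->0 4c->0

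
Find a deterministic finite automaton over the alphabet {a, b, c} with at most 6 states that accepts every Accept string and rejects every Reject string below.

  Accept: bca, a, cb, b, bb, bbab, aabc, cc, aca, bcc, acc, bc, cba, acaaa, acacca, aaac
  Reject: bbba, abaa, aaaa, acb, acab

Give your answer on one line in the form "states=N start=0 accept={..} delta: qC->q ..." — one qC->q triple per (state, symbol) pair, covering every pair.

states=5 start=0 accept={0,1,2,3} delta: 0a->1 0b->1 0c->0 1a->2 1b->2 1c->3 2a->4 2b->2 2c->0 3a->3 3b->4 3c->0 4a->4 4b->0 4c->0

Fold the examples into a partial DFA from state 0: repeatedly fix the first undefined (state, symbol) met by the shortest-then-alphabetical prefix, trying targets in increasing order and rejecting any under which an Accept and a Reject string meet in one state with the same remainder; add a state when all current targets are rejected. Accepting states are where Accept strings end.
a: 0a undefined. 0a->0: no, a/aaaa meet in 0. Open state 1: 0a->1.
b: 0b undefined. 0b->0: no, a/bbba meet in 1. 0b->1: ok.
c: 0c undefined. 0c->0: ok.
aa: 1a undefined. 1a->0: no, cc/aaaa meet in 0. 1a->1: no, a/aaaa meet in 1. Open state 2: 1a->2.
ab: 1b undefined. 1b->0: no, cba/bbba meet in 2. 1b->1: no, cba/bbba meet in 2. 1b->2: ok.
ac: 1c undefined. 1c->0: no, bca/acb meet in 1. 1c->1: no, bca/acb meet in 2. 1c->2: no, bbab/acab meet in 2 with "ab" left. Open state 3: 1c->3.
aaa: 2a undefined. 2a->0: no, a/abaa meet in 1. 2a->1: no, bb/abaa meet in 2. 2a->2: no, bb/abaa meet in 2. 2a->3: no, bca/abaa meet in 3 with "a" left. Open state 4: 2a->4.
aab: 2b undefined. 2b->0: no, a/bbba meet in 1. 2b->1: no, bb/bbba meet in 2. 2b->2: ok.
aca: 3a undefined. 3a->0: no, a/acab meet in 1. 3a->1: no, bb/acab meet in 2. 3a->2: no, bca/acab meet in 2. 3a->3: ok.
acb: 3b undefined. 3b->0: no, cc/acb meet in 0. 3b->1: no, a/acb meet in 1. 3b->2: no, bb/acb meet in 2. 3b->3: no, bca/acb meet in 3. 3b->4: ok.
acc: 3c undefined. 3c->0: ok.
aaaa: 4a undefined. 4a->0: no, cc/abaa meet in 0. 4a->1: no, a/abaa meet in 1. 4a->2: no, bb/abaa meet in 2. 4a->3: no, bca/abaa meet in 3. 4a->4: ok.
aaac: 4c undefined. 4c->0: ok.
aabc: 2c undefined. 2c->0: ok.
bbab: 4b undefined. 4b->0: ok.
All examples now run through 5 states with every (state, symbol) defined. Accept strings end in {0,1,2,3}, Reject strings end in {4}; accept={0,1,2,3}.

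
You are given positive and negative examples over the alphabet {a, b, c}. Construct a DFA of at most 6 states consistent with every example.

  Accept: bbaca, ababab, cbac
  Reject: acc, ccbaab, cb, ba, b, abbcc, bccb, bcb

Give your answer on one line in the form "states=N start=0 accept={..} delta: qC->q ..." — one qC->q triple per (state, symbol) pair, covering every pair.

states=4 start=0 accept={3} delta: 0a->0 0b->1 0c->0 1a->1 1b->2 1c->3 2a->2 2b->3 2c->3 3a->3 3b->0 3c->0

Grow the machine one transition at a time. Run the examples from 0; the earliest place one falls off (shortest prefix, ties alphabetical) gets sent to the lowest-numbered state that keeps every Accept/Reject pair distinguishable — a pair clashes when both reach the same state with identical unread suffix — and to a fresh state only if none does.
a: 0a undefined. 0a->0: ok.
b: 0b undefined. 0b->0: no, ababab/ba meet in 0. Open state 1: 0b->1.
c: 0c undefined. 0c->0: ok.
ba: 1a undefined. 1a->0: no, ababab/ccbaab meet in 1. 1a->1: ok.
bb: 1b undefined. 1b->0: no, bbaca/acc meet in 0. 1b->1: no, ababab/ccbaab meet in 1. Open state 2: 1b->2.
bc: 1c undefined. 1c->0: no, cbac/acc meet in 0. 1c->1: no, cbac/cb meet in 1. 1c->2: no, cbac/ccbaab meet in 2. Open state 3: 1c->3.
bba: 2a undefined. 2a->0: no, bbaca/acc meet in 0. 2a->1: no, ababab/ccbaab meet in 2. 2a->2: ok.
bcb: 3b undefined. 3b->0: ok.
bcc: 3c undefined. 3c->0: ok.
abbc: 2c undefined. 2c->0: no, bbaca/acc meet in 0. 2c->1: no, bbaca/cb meet in 1. 2c->2: no, bbaca/ccbaab meet in 2. 2c->3: ok.
bbaca: 3a undefined. 3a->0: no, bbaca/acc meet in 0. 3a->1: no, bbaca/cb meet in 1. 3a->2: no, bbaca/ccbaab meet in 2. 3a->3: ok.
ababab: 2b undefined. 2b->0: no, ababab/acc meet in 0. 2b->1: no, ababab/cb meet in 1. 2b->2: no, ababab/ccbaab meet in 2. 2b->3: ok.
All examples now run through 4 states with every (state, symbol) defined. Accept strings end in {3}, Reject strings end in {0,1,2}; accept={3}.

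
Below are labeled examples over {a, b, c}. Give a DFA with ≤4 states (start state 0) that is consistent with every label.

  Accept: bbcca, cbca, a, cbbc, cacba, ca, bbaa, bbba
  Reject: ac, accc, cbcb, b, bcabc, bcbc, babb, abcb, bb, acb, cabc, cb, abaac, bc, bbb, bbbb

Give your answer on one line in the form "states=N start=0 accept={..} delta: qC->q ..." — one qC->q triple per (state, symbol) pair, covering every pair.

states=4 start=0 accept={0} delta: 0a->0 0b->1 0c->1 1a->0 1b->2 1c->1 2a->0 2b->3 2c->1 3a->0 3b->1 3c->0

State merging on the prefix tree: take the shortest (then alphabetical) example prefix whose next move is undefined and point that move at state 0, else 1, else 2, ...; a target is out if some Accept/Reject pair would then sit in one state with the same input left (inseparable). If every existing state is out, open a new one.
a: 0a undefined. 0a->0: ok.
b: 0b undefined. 0b->0: no, a/b meet in 0. Open state 1: 0b->1.
c: 0c undefined. 0c->0: no, a/ac meet in 0. 0c->1: ok.
ba: 1a undefined. 1a->0: ok.
bb: 1b undefined. 1b->0: no, cbca/cbcb meet in 0. 1b->1: no, cbbc/cabc meet in 1 with "c" left. Open state 2: 1b->2.
bc: 1c undefined. 1c->0: no, a/bcabc meet in 0. 1c->1: ok.
bba: 2a undefined. 2a->0: ok.
bbb: 2b undefined. 2b->0: no, a/bbb meet in 0. 2b->1: no, cbbc/ac meet in 1. 2b->2: no, cbbc/bcbc meet in 2 with "c" left. Open state 3: 2b->3.
bbc: 2c undefined. 2c->0: no, bbcca/bcbc meet in 0. 2c->1: ok.
bbba: 3a undefined. 3a->0: ok.
bbbb: 3b undefined. 3b->0: no, bbcca/bbbb meet in 0. 3b->1: ok.
cbbc: 3c undefined. 3c->0: ok.
All examples now run through 4 states with every (state, symbol) defined. Accept strings end in {0}, Reject strings end in {1,2,3}; accept={0}.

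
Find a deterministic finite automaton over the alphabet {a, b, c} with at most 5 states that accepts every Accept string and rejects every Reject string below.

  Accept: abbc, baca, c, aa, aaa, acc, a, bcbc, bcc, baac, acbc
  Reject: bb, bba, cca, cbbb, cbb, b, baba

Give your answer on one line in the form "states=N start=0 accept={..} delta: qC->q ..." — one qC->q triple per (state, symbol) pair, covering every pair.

states=3 start=0 accept={0,2} delta: 0a->0 0b->1 0c->2 1a->1 1b->1 1c->0 2a->1 2b->0 2c->2

Fold the examples into a partial DFA from state 0: repeatedly fix the first undefined (state, symbol) met by the shortest-then-alphabetical prefix, trying targets in increasing order and rejecting any under which an Accept and a Reject string meet in one state with the same remainder; add a state when all current targets are rejected. Accepting states are where Accept strings end.
a: 0a undefined. 0a->0: ok.
b: 0b undefined. 0b->0: no, aa/bb meet in 0. Open state 1: 0b->1.
c: 0c undefined. 0c->0: no, c/cca meet in 0. 0c->1: no, c/b meet in 1. Open state 2: 0c->2.
ba: 1a undefined. 1a->0: no, aa/baba meet in 0. 1a->1: ok.
bb: 1b undefined. 1b->0: no, aa/bb meet in 0. 1b->1: ok.
bc: 1c undefined. 1c->0: ok.
cb: 2b undefined. 2b->0: ok.
cc: 2c undefined. 2c->0: no, abbc/cca meet in 0. 2c->1: no, acc/bb meet in 1. 2c->2: ok.
cca: 2a undefined. 2a->0: no, abbc/cca meet in 0. 2a->1: ok.
All examples now run through 3 states with every (state, symbol) defined. Accept strings end in {0,2}, Reject strings end in {1}; accept={0,2}.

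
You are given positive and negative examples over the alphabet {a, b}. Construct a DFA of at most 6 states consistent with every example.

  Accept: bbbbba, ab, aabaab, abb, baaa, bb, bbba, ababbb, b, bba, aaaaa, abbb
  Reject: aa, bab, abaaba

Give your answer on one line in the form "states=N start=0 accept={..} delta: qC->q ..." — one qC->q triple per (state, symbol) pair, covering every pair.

State merging on the prefix tree: take the shortest (then alphabetical) example prefix whose next move is undefined and point that move at state 0, else 1, else 2, ...; a target is out if some Accept/Reject pair would then sit in one state with the same input left (inseparable). If every existing state is out, open a new one.
a: 0a undefined. 0a->0: no, aaaaa/aa meet in 0. Open state 1: 0a->1.
b: 0b undefined. 0b->0: no, ab/bab meet in 1 with "b" left. 0b->1: ok.
aa: 1a undefined. 1a->0: no, baaa/aa meet in 0. 1a->1: no, ab/bab meet in 1 with "b" left. Open state 2: 1a->2.
ab: 1b undefined. 1b->0: no, bbbbba/aa meet in 2. 1b->1: no, bbbbba/aa meet in 2. 1b->2: no, ab/aa meet in 2. Open state 3: 1b->3.
aaa: 2a undefined. 2a->0: no, aaaaa/aa meet in 2. 2a->1: no, baaa/aa meet in 2. 2a->2: no, baaa/aa meet in 2. 2a->3: ok.
aab: 2b undefined. 2b->0: no, aabaab/bab meet in 0. 2b->1: no, b/bab meet in 1. 2b->2: ok.
aba: 3a undefined. 3a->0: no, baaa/abaaba meet in 0. 3a->1: no, ab/abaaba meet in 3. 3a->2: no, aabaab/aa meet in 2. 3a->3: no, bbba/abaaba meet in 3 with "ba" left. Open state 4: 3a->4.
abb: 3b undefined. 3b->0: ok.
abaa: 4a undefined. 4a->0: ok.
abab: 4b undefined. 4b->0: ok.
All examples now run through 5 states with every (state, symbol) defined. Accept strings end in {0,1,3,4}, Reject strings end in {2}; accept={0,1,3,4}.

states=5 start=0 accept={0,1,3,4} delta: 0a->1 0b->1 1a->2 1b->3 2a->3 2b->2 3a->4 3b->0 4a->0 4b->0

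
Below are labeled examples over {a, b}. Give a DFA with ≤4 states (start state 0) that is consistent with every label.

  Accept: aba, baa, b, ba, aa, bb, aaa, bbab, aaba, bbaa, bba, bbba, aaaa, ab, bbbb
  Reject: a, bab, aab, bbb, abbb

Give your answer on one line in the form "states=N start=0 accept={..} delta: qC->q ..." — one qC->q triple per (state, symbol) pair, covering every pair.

states=4 start=0 accept={2,3} delta: 0a->1 0b->2 1a->3 1b->2 2a->3 2b->3 3a->2 3b->1

Grow the machine one transition at a time. Run the examples from 0; the earliest place one falls off (shortest prefix, ties alphabetical) gets sent to the lowest-numbered state that keeps every Accept/Reject pair distinguishable — a pair clashes when both reach the same state with identical unread suffix — and to a fresh state only if none does.
a: 0a undefined. 0a->0: no, b/aab meet in 0 with "b" left. Open state 1: 0a->1.
b: 0b undefined. 0b->0: no, b/bbb meet in 0. 0b->1: no, b/a meet in 1. Open state 2: 0b->2.
aa: 1a undefined. 1a->0: no, b/aab meet in 2. 1a->1: no, aa/a meet in 1. 1a->2: no, bb/aab meet in 2 with "b" left. Open state 3: 1a->3.
ab: 1b undefined. 1b->0: no, aba/a meet in 1. 1b->1: no, ab/a meet in 1. 1b->2: ok.
ba: 2a undefined. 2a->0: no, baa/a meet in 1. 2a->1: no, aba/a meet in 1. 2a->2: no, bb/bab meet in 2 with "b" left. 2a->3: ok.
bb: 2b undefined. 2b->0: no, b/bbb meet in 2. 2b->1: no, b/bbb meet in 2. 2b->2: no, b/bbb meet in 2. 2b->3: ok.
aaa: 3a undefined. 3a->0: no, bbaa/a meet in 1. 3a->1: no, baa/a meet in 1. 3a->2: ok.
aab: 3b undefined. 3b->0: no, aaba/a meet in 1. 3b->1: ok.
All examples now run through 4 states with every (state, symbol) defined. Accept strings end in {2,3}, Reject strings end in {1}; accept={2,3}.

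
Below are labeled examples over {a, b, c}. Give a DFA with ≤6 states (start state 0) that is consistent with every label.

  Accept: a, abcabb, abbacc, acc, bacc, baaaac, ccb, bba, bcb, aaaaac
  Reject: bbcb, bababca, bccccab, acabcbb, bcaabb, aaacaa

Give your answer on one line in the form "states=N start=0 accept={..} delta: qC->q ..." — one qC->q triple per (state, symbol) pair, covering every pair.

Grow the machine one transition at a time. Run the examples from 0; the earliest place one falls off (shortest prefix, ties alphabetical) gets sent to the lowest-numbered state that keeps every Accept/Reject pair distinguishable — a pair clashes when both reach the same state with identical unread suffix — and to a fresh state only if none does.
a: 0a undefined. 0a->0: ok.
b: 0b undefined. 0b->0: no, bcb/bbcb meet in 0 with "cb" left. Open state 1: 0b->1.
c: 0c undefined. 0c->0: no, a/aaacaa meet in 0. 0c->1: ok.
ba: 1a undefined. 1a->0: no, a/aaacaa meet in 0. 1a->1: no, aaaaac/aaacaa meet in 1. Open state 2: 1a->2.
bb: 1b undefined. 1b->0: no, a/bbcb meet in 0. 1b->1: no, ccb/bbcb meet in 1 with "cb" left. 1b->2: no, bba/aaacaa meet in 2 with "a" left. Open state 3: 1b->3.
bc: 1c undefined. 1c->0: no, abcabb/bcaabb meet in 3. 1c->1: ok.
baa: 2a undefined. 2a->0: no, a/aaacaa meet in 0. 2a->1: no, acc/aaacaa meet in 1. 2a->2: no, abcabb/bcaabb meet in 2 with "bb" left. 2a->3: no, ccb/aaacaa meet in 3. Open state 4: 2a->4.
bab: 2b undefined. 2b->0: no, a/bccccab meet in 0. 2b->1: no, acc/bccccab meet in 1. 2b->2: no, abcabb/bccccab meet in 2. 2b->3: no, ccb/bccccab meet in 3. 2b->4: ok.
bac: 2c undefined. 2c->0: ok.
bba: 3a undefined. 3a->0: ok.
bbc: 3c undefined. 3c->0: no, abbacc/bbcb meet in 1. 3c->1: no, ccb/bbcb meet in 3. 3c->2: ok.
baaa: 4a undefined. 4a->0: ok.
acabc: 4c undefined. 4c->0: no, ccb/acabcbb meet in 3. 4c->1: ok.
bcaab: 4b undefined. 4b->0: no, abbacc/bcaabb meet in 1. 4b->1: no, ccb/bcaabb meet in 3. 4b->2: no, abcabb/bababca meet in 2. 4b->3: ok.
bcaabb: 3b undefined. 3b->0: no, a/acabcbb meet in 0. 3b->1: no, abbacc/acabcbb meet in 1. 3b->2: ok.
All examples now run through 5 states with every (state, symbol) defined. Accept strings end in {0,1,3}, Reject strings end in {2,4}; accept={0,1,3}.

states=5 start=0 accept={0,1,3} delta: 0a->0 0b->1 0c->1 1a->2 1b->3 1c->1 2a->4 2b->4 2c->0 3a->0 3b->2 3c->2 4a->0 4b->3 4c->1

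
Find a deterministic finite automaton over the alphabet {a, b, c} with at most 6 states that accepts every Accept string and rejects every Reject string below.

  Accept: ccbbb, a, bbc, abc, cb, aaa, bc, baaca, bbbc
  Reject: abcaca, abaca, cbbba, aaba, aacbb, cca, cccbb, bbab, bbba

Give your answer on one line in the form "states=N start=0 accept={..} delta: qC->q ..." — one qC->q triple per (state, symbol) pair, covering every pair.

states=5 start=0 accept={0,1,3} delta: 0a->0 0b->1 0c->1 1a->2 1b->3 1c->1 2a->3 2b->2 2c->1 3a->2 3b->4 3c->0 4a->2 4b->1 4c->0

Grow the machine one transition at a time. Run the examples from 0; the earliest place one falls off (shortest prefix, ties alphabetical) gets sent to the lowest-numbered state that keeps every Accept/Reject pair distinguishable — a pair clashes when both reach the same state with identical unread suffix — and to a fresh state only if none does.
a: 0a undefined. 0a->0: ok.
b: 0b undefined. 0b->0: no, a/aaba meet in 0. Open state 1: 0b->1.
c: 0c undefined. 0c->0: no, a/cca meet in 0. 0c->1: ok.
ba: 1a undefined. 1a->0: no, a/abaca meet in 0. 1a->1: no, baaca/abaca meet in 1 with "ca" left. Open state 2: 1a->2.
bb: 1b undefined. 1b->0: no, a/cbbba meet in 0. 1b->1: no, cb/aacbb meet in 1. 1b->2: no, cb/aaba meet in 2. Open state 3: 1b->3.
bc: 1c undefined. 1c->0: no, ccbbb/aacbb meet in 3 with "b" left. 1c->1: ok.
baa: 2a undefined. 2a->0: no, baaca/aaba meet in 2. 2a->1: no, baaca/aaba meet in 2. 2a->2: no, baaca/abcaca meet in 2 with "ca" left. 2a->3: ok.
bba: 3a undefined. 3a->0: no, abc/bbab meet in 1. 3a->1: no, cb/bbab meet in 3. 3a->2: ok.
bbb: 3b undefined. 3b->0: no, a/aacbb meet in 0. 3b->1: no, abc/aacbb meet in 1. 3b->2: no, ccbbb/bbab meet in 2 with "b" left. 3b->3: no, ccbbb/aacbb meet in 3. Open state 4: 3b->4.
bbc: 3c undefined. 3c->0: ok.
abac: 2c undefined. 2c->0: no, a/abcaca meet in 0. 2c->1: ok.
bbab: 2b undefined. 2b->0: no, a/bbab meet in 0. 2b->1: no, abc/bbab meet in 1. 2b->2: ok.
bbba: 4a undefined. 4a->0: no, a/bbba meet in 0. 4a->1: no, abc/bbba meet in 1. 4a->2: ok.
bbbc: 4c undefined. 4c->0: ok.
cbbb: 4b undefined. 4b->0: no, ccbbb/cbbba meet in 0. 4b->1: ok.
All examples now run through 5 states with every (state, symbol) defined. Accept strings end in {0,1,3}, Reject strings end in {2,4}; accept={0,1,3}.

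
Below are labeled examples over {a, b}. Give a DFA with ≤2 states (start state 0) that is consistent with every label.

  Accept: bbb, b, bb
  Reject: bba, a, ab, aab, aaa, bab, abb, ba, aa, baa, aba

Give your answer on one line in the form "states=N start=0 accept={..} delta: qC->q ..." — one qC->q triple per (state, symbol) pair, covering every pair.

states=2 start=0 accept={0} delta: 0a->1 0b->0 1a->1 1b->1

Fold the examples into a partial DFA from state 0: repeatedly fix the first undefined (state, symbol) met by the shortest-then-alphabetical prefix, trying targets in increasing order and rejecting any under which an Accept and a Reject string meet in one state with the same remainder; add a state when all current targets are rejected. Accepting states are where Accept strings end.
a: 0a undefined. 0a->0: no, b/ab meet in 0 with "b" left. Open state 1: 0a->1.
b: 0b undefined. 0b->0: ok.
aa: 1a undefined. 1a->0: no, bbb/aab meet in 0. 1a->1: ok.
ab: 1b undefined. 1b->0: no, bbb/ab meet in 0. 1b->1: ok.
All examples now run through 2 states with every (state, symbol) defined. Accept strings end in {0}, Reject strings end in {1}; accept={0}.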